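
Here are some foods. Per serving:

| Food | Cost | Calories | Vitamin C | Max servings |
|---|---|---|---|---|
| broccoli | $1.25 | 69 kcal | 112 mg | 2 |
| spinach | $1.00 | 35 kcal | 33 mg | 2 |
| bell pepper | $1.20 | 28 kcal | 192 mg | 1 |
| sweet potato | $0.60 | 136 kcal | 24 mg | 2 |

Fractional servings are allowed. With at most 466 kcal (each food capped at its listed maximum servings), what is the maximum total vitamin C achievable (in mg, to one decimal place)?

522.6 mg

Vitamin C per kcal: bell pepper 6.857, broccoli 1.623, spinach 0.9429, sweet potato 0.1765.
Take 1 serving of bell pepper: uses 28 kcal, +192.0 mg vitamin C (running total 192.0 mg).
Take 2 servings of broccoli: uses 138 kcal, +224.0 mg vitamin C (running total 416.0 mg).
Take 2 servings of spinach: uses 70 kcal, +66.0 mg vitamin C (running total 482.0 mg).
Take 1.691 servings of sweet potato: uses 230 kcal, +40.6 mg vitamin C (running total 522.6 mg).
Filling greedily by vitamin C-per-kcal is optimal for one linear limit, giving 522.6 mg.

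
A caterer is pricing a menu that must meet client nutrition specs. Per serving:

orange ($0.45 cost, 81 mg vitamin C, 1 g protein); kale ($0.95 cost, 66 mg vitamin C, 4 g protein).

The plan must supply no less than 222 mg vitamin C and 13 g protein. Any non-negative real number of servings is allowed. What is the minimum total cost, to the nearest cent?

$3.11

A basic optimal solution has at most two foods positive. Try each food alone and each pair with both targets met exactly.
orange only: max(222/81, 13/1) = 13 servings → $5.85.
kale only: max(222/66, 13/4) = 3.364 servings → $3.20.
orange + kale with both tight: 0.1163 servings and 3.221 servings → $3.11.
The minimum over all feasible corners is $3.11.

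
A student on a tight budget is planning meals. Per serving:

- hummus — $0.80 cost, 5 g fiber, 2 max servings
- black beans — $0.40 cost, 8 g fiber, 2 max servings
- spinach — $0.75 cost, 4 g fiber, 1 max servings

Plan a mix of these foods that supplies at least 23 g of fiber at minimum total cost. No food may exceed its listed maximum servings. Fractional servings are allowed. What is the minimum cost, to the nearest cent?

$1.92

Cost per g of fiber: black beans $0.0500, hummus $0.1600, spinach $0.1875.
Take 2 servings of black beans: +16.0 g fiber for $0.80 (total $0.80, still need 7.0 g).
Take 1.4 servings of hummus: +7.0 g fiber for $1.12 (total $1.92, still need 0.0 g).
Filling from the cheapest source first is optimal under one linear minimum: $1.92.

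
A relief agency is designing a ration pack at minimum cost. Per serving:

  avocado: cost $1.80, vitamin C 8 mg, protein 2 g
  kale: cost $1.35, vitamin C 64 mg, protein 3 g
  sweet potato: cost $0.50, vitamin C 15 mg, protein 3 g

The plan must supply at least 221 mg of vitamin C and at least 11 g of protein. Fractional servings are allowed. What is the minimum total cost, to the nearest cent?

$4.71

For a min-cost LP with two ≥-constraints, a basic feasible solution has at most two positive variables.
avocado only: max(221/8, 11/2) = 27.62 servings → $49.73.
kale only: max(221/64, 11/3) = 3.667 servings → $4.95.
sweet potato only: max(221/15, 11/3) = 14.73 servings → $7.37.
avocado + kale with both tight: 0.3942 servings and 3.404 servings → $5.30.
avocado + sweet potato: the both-tight solution has a negative serving — not a feasible corner.
kale + sweet potato with both tight: 3.388 servings and 0.2789 servings → $4.71.
Cheapest feasible corner: $4.71.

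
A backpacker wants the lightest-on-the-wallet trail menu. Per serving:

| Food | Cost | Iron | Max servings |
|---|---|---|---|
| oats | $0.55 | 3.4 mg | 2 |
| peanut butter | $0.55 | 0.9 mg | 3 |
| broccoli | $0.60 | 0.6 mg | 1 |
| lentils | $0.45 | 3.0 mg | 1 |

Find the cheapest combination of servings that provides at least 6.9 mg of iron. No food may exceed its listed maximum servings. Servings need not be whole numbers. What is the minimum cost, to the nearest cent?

$1.08

Cost per mg of iron: lentils $0.1500, oats $0.1618, peanut butter $0.6111, broccoli $1.0000.
Take 1 serving of lentils: +3.0 mg iron for $0.45 (total $0.45, still need 3.9 mg).
Take 1.147 servings of oats: +3.9 mg iron for $0.63 (total $1.08, still need 0.0 mg).
Filling from the cheapest source first is optimal under one linear minimum: $1.08.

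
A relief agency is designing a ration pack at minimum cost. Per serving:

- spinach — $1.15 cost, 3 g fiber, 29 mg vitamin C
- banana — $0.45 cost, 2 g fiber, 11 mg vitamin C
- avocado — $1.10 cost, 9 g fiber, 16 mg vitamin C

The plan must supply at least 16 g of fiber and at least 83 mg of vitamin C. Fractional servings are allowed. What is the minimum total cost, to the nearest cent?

Check every corner: each single food scaled to meet both minima, and each pair solved so both constraints bind.
spinach only: max(16/3, 83/29) = 5.333 servings → $6.13.
banana only: max(16/2, 83/11) = 8 servings → $3.60.
avocado only: max(16/9, 83/16) = 5.188 servings → $5.71.
spinach + banana: the both-tight solution has a negative serving — not a feasible corner.
spinach + avocado with both tight: 2.305 servings and 1.009 servings → $3.76.
banana + avocado with both tight: 7.328 servings and 0.1493 servings → $3.46.
So the least-cost plan costs $3.46.

$3.46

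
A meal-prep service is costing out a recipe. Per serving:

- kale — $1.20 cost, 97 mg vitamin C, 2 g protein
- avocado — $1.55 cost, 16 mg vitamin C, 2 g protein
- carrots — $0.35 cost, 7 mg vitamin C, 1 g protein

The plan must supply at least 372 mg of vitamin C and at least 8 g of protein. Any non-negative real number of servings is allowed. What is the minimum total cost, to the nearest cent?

$4.70

The cheapest plan sits at a corner of the feasible region — with two constraints it uses at most two foods.
kale only: max(372/97, 8/2) = 4 servings → $4.80.
avocado only: max(372/16, 8/2) = 23.25 servings → $36.04.
carrots only: max(372/7, 8/1) = 53.14 servings → $18.60.
kale + avocado with both tight: 3.802 servings and 0.1975 servings → $4.87.
kale + carrots with both tight: 3.807 servings and 0.3855 servings → $4.70.
avocado + carrots with both targets exact would need a negative amount; discard.
The minimum over all feasible corners is $4.70.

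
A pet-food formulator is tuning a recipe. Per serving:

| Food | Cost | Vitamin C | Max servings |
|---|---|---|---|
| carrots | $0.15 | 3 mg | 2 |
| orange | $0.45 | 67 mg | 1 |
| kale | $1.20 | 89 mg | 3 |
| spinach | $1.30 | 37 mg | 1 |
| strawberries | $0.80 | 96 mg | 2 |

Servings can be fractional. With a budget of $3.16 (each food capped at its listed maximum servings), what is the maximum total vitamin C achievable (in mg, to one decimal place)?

341.3 mg

Vitamin C per dollar: orange 148.9, strawberries 120, kale 74.17, spinach 28.46, carrots 20.
Take 1 serving of orange: spends $0.45, +67.0 mg vitamin C (running total 67.0 mg).
Take 2 servings of strawberries: spends $1.60, +192.0 mg vitamin C (running total 259.0 mg).
Take 0.925 servings of kale: spends $1.11, +82.3 mg vitamin C (running total 341.3 mg).
Greedy by best ratio exhausts the cost allowance optimally: 341.3 mg.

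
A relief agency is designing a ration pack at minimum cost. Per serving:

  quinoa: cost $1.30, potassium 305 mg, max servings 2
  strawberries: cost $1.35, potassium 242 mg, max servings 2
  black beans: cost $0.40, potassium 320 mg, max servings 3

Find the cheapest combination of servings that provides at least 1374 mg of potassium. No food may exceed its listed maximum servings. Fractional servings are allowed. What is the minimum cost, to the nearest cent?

Cost per mg of potassium: black beans $0.0013, quinoa $0.0043, strawberries $0.0056.
Take 3 servings of black beans: +960.0 mg potassium for $1.20 (total $1.20, still need 414.0 mg).
Take 1.357 servings of quinoa: +414.0 mg potassium for $1.76 (total $2.96, still need 0.0 mg).
Greedy by cheapest-per-mg is optimal for a single linear constraint, so the minimum cost is $2.96.

$2.96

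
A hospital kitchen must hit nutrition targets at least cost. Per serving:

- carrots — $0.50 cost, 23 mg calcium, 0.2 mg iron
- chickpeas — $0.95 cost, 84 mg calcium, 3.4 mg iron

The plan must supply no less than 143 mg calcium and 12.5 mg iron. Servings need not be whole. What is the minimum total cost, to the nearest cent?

Check every corner: each single food scaled to meet both minima, and each pair solved so both constraints bind.
carrots only: max(143/23, 12.5/0.2) = 62.5 servings → $31.25.
chickpeas only: max(143/84, 12.5/3.4) = 3.676 servings → $3.49.
carrots + chickpeas: intersection lies outside the first quadrant.
The minimum over all feasible corners is $3.49.

$3.49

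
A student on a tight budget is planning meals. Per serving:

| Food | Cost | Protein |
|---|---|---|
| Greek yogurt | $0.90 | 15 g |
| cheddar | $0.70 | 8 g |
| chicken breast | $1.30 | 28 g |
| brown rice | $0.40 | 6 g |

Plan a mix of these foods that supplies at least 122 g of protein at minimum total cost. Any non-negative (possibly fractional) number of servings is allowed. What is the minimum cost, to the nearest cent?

Cost per g of protein: chicken breast $0.0464, Greek yogurt $0.0600, brown rice $0.0667, cheddar $0.0875.
With no serving limits, use only chicken breast: 122 g / 28 g = 4.357 servings × $1.30 = $5.66.

$5.66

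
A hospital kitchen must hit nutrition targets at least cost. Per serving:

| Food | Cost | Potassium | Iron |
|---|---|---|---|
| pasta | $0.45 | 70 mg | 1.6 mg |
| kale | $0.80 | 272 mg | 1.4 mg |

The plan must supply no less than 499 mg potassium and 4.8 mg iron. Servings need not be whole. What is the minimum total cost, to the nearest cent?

For a min-cost LP with two ≥-constraints, a basic feasible solution has at most two positive variables.
pasta only: max(499/70, 4.8/1.6) = 7.129 servings → $3.21.
kale only: max(499/272, 4.8/1.4) = 3.429 servings → $2.74.
pasta + kale with both tight: 1.8 servings and 1.371 servings → $1.91.
So the least-cost plan costs $1.91.

$1.91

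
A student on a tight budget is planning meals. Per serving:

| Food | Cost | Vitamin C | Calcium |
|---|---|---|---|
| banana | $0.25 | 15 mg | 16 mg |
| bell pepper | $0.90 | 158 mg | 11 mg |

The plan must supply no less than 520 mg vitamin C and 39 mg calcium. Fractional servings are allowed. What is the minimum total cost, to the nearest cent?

Compare the cost at each extreme point of the feasible region.
banana only: max(520/15, 39/16) = 34.67 servings → $8.67.
bell pepper only: max(520/158, 39/11) = 3.545 servings → $3.19.
banana + bell pepper with both tight: 0.1871 servings and 3.273 servings → $2.99.
So the least-cost plan costs $2.99.

$2.99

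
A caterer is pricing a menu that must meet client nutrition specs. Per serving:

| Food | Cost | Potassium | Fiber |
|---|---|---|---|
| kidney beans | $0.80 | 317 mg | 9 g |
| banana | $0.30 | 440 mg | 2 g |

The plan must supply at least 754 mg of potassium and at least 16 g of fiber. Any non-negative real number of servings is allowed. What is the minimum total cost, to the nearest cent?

An LP optimum is at a vertex; with two nutrient constraints at most two foods are used. Check each candidate.
kidney beans only: max(754/317, 16/9) = 2.379 servings → $1.90.
banana only: max(754/440, 16/2) = 8 servings → $2.40.
kidney beans + banana with both tight: 1.663 servings and 0.5153 servings → $1.49.
Cheapest feasible corner: $1.49.

$1.49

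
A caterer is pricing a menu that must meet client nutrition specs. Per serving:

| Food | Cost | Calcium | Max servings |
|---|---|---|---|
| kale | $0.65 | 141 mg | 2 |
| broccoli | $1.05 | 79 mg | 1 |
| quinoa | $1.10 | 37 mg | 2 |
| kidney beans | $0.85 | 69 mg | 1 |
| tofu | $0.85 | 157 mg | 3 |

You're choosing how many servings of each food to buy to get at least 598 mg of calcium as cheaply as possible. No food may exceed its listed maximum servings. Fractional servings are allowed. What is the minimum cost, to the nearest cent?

Cost per mg of calcium: kale $0.0046, tofu $0.0054, kidney beans $0.0123, broccoli $0.0133, quinoa $0.0297.
Take 2 servings of kale: +282.0 mg calcium for $1.30 (total $1.30, still need 316.0 mg).
Take 2.013 servings of tofu: +316.0 mg calcium for $1.71 (total $3.01, still need 0.0 mg).
Greedy by cheapest-per-mg is optimal for a single linear constraint, so the minimum cost is $3.01.

$3.01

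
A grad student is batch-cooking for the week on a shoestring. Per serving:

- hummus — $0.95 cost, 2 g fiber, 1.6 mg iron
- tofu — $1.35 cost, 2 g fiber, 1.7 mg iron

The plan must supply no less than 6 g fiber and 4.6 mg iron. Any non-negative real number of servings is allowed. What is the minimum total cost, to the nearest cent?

$2.85

hummus only: max(6/2, 4.6/1.6) = 3 servings → $2.85.
tofu only: max(6/2, 4.6/1.7) = 3 servings → $4.05.
hummus + tofu: the both-tight solution has a negative serving — not a feasible corner.
The minimum over all feasible corners is $2.85.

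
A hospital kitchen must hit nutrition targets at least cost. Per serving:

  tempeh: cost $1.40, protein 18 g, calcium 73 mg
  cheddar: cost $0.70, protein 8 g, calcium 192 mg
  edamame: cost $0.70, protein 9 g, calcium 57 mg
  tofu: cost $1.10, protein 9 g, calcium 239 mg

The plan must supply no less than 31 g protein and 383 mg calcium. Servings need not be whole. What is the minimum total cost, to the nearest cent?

$2.51

tempeh only: max(31/18, 383/73) = 5.247 servings → $7.35.
cheddar only: max(31/8, 383/192) = 3.875 servings → $2.71.
edamame only: max(31/9, 383/57) = 6.719 servings → $4.70.
tofu only: max(31/9, 383/239) = 3.444 servings → $3.79.
tempeh + cheddar with both tight: 1.006 servings and 1.612 servings → $2.54.
tempeh + edamame: intersection lies outside the first quadrant.
tempeh + tofu with both tight: 1.087 servings and 1.271 servings → $2.92.
cheddar + edamame with both tight: 1.321 servings and 2.27 servings → $2.51.
cheddar + tofu: the both-tight solution has a negative serving — not a feasible corner.
edamame + tofu with both tight: 2.419 servings and 1.026 servings → $2.82.
Cheapest feasible corner: $2.51.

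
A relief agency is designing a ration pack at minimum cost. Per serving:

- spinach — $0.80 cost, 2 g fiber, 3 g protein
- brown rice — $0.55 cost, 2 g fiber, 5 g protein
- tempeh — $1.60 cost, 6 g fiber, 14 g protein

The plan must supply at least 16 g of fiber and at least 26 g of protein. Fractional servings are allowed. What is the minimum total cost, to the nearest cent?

$4.27

Two binding constraints pin down two serving amounts, so the optimal mix uses at most two foods. The candidates are each food alone (scaled to the tighter of fiber/protein) and each pair with both constraints tight.
spinach only: max(16/2, 26/3) = 8.667 servings → $6.93.
brown rice only: max(16/2, 26/5) = 8 servings → $4.40.
tempeh only: max(16/6, 26/14) = 2.667 servings → $4.27.
spinach + brown rice with both tight: 7 servings and 1 serving → $6.15.
spinach + tempeh with both tight: 6.8 servings and 0.4 servings → $6.08.
brown rice + tempeh with both targets exact would need a negative amount; discard.
Cheapest feasible corner: $4.27.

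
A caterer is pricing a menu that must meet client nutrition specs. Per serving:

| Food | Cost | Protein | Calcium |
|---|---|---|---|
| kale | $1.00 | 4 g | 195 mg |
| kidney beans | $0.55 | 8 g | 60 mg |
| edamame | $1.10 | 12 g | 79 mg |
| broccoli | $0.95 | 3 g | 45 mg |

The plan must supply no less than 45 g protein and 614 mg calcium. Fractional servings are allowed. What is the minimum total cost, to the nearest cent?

$4.31

Minimising a linear cost over {protein ≥ 45, calcium ≥ 614, servings ≥ 0} — the optimum is at a vertex, using one or two foods.
kale only: max(45/4, 614/195) = 11.25 servings → $11.25.
kidney beans only: max(45/8, 614/60) = 10.23 servings → $5.63.
edamame only: max(45/12, 614/79) = 7.772 servings → $8.55.
broccoli only: max(45/3, 614/45) = 15 servings → $14.25.
kale + kidney beans with both tight: 1.676 servings and 4.787 servings → $4.31.
kale + edamame with both tight: 1.884 servings and 3.122 servings → $5.32.
kale + broccoli with both targets exact would need a negative amount; discard.
kidney beans + edamame: intersection lies outside the first quadrant.
kidney beans + broccoli with both tight: 1.017 servings and 12.29 servings → $12.23.
edamame + broccoli with both tight: 0.604 servings and 12.58 servings → $12.62.
Cheapest feasible corner: $4.31.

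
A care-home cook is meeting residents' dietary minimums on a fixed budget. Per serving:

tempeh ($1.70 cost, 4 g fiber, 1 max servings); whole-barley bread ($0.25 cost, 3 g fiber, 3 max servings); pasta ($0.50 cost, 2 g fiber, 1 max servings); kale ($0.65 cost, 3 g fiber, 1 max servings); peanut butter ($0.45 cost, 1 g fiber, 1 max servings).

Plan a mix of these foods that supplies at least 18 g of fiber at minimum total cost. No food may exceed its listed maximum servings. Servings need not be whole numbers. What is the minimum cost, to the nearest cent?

$3.60

Cost per g of fiber: whole-barley bread $0.0833, kale $0.2167, pasta $0.2500, tempeh $0.4250, peanut butter $0.4500.
Take 3 servings of whole-barley bread: +9.0 g fiber for $0.75 (total $0.75, still need 9.0 g).
Take 1 serving of kale: +3.0 g fiber for $0.65 (total $1.40, still need 6.0 g).
Take 1 serving of pasta: +2.0 g fiber for $0.50 (total $1.90, still need 4.0 g).
Take 1 serving of tempeh: +4.0 g fiber for $1.70 (total $3.60, still need 0.0 g).
Greedy by cheapest-per-g is optimal for a single linear constraint, so the minimum cost is $3.60.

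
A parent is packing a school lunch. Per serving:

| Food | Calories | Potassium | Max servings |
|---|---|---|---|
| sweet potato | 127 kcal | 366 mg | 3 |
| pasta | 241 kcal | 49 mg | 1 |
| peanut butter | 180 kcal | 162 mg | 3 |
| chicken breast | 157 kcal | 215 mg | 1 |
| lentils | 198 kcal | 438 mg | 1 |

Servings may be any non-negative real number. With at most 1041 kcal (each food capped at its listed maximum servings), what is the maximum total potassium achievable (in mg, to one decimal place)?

Potassium per kcal: sweet potato 2.882, lentils 2.212, chicken breast 1.369, peanut butter 0.9, pasta 0.2033.
Take 3 servings of sweet potato: uses 381 kcal, +1098.0 mg potassium (running total 1098.0 mg).
Take 1 serving of lentils: uses 198 kcal, +438.0 mg potassium (running total 1536.0 mg).
Take 1 serving of chicken breast: uses 157 kcal, +215.0 mg potassium (running total 1751.0 mg).
Take 1.694 servings of peanut butter: uses 305 kcal, +274.5 mg potassium (running total 2025.5 mg).
Greedy by best ratio exhausts the calories allowance optimally: 2025.5 mg.

2025.5 mg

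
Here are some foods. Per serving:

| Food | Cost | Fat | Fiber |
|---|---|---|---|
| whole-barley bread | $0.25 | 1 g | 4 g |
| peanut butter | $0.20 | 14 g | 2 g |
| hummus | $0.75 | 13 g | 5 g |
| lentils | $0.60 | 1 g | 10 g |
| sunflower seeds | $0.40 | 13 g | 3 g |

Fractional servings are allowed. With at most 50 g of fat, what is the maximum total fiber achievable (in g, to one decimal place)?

Fiber per g fat: lentils 10, whole-barley bread 4, hummus 0.3846, sunflower seeds 0.2308, peanut butter 0.1429.
With no serving limits, spend the whole fat allowance on lentils: 50 g / 1 g × 10 g = 500.0 g.

500.0 g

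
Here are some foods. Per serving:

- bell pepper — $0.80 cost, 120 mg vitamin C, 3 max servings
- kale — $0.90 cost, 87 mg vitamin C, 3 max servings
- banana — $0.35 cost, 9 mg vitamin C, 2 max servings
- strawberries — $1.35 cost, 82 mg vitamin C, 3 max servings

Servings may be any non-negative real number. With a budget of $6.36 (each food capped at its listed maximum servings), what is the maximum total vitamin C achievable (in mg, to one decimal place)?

Vitamin C per dollar: bell pepper 150, kale 96.67, strawberries 60.74, banana 25.71.
Take 3 servings of bell pepper: spends $2.40, +360.0 mg vitamin C (running total 360.0 mg).
Take 3 servings of kale: spends $2.70, +261.0 mg vitamin C (running total 621.0 mg).
Take 0.9333 servings of strawberries: spends $1.26, +76.5 mg vitamin C (running total 697.5 mg).
Filling greedily by vitamin C-per-dollar is optimal for one linear limit, giving 697.5 mg.

697.5 mg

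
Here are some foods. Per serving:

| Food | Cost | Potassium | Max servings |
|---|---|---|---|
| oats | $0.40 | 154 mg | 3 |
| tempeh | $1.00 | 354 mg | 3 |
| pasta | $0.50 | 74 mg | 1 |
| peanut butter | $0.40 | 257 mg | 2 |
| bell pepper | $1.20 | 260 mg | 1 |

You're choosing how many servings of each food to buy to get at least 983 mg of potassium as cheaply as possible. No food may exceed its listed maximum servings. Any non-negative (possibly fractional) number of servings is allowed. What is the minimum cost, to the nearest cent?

$2.02

Cost per mg of potassium: peanut butter $0.0016, oats $0.0026, tempeh $0.0028, bell pepper $0.0046, pasta $0.0068.
Take 2 servings of peanut butter: +514.0 mg potassium for $0.80 (total $0.80, still need 469.0 mg).
Take 3 servings of oats: +462.0 mg potassium for $1.20 (total $2.00, still need 7.0 mg).
Take 0.01977 servings of tempeh: +7.0 mg potassium for $0.02 (total $2.02, still need 0.0 mg).
Greedy by cheapest-per-mg is optimal for a single linear constraint, so the minimum cost is $2.02.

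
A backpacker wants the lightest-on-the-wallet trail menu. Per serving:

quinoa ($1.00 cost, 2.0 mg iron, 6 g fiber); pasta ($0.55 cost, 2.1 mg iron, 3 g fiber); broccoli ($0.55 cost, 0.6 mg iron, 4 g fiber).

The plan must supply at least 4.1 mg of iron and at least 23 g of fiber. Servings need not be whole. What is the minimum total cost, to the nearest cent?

An LP optimum is at a vertex; with two nutrient constraints at most two foods are used. Check each candidate.
quinoa only: max(4.1/2.0, 23/6) = 3.833 servings → $3.83.
pasta only: max(4.1/2.1, 23/3) = 7.667 servings → $4.22.
broccoli only: max(4.1/0.6, 23/4) = 6.833 servings → $3.76.
quinoa + pasta with both targets exact would need a negative amount; discard.
quinoa + broccoli with both tight: 0.5909 servings and 4.864 servings → $3.27.
pasta + broccoli with both tight: 0.3939 servings and 5.455 servings → $3.22.
Cheapest feasible corner: $3.22.

$3.22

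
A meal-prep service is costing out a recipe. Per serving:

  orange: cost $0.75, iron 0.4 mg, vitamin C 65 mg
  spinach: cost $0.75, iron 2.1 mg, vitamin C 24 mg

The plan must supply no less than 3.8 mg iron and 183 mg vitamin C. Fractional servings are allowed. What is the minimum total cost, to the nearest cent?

$2.76

At the optimum either one food covers both requirements or two foods hit both targets exactly; no other combination can be cheaper.
orange only: max(3.8/0.4, 183/65) = 9.5 servings → $7.12.
spinach only: max(3.8/2.1, 183/24) = 7.625 servings → $5.72.
orange + spinach with both tight: 2.31 servings and 1.37 servings → $2.76.
Cheapest feasible corner: $2.76.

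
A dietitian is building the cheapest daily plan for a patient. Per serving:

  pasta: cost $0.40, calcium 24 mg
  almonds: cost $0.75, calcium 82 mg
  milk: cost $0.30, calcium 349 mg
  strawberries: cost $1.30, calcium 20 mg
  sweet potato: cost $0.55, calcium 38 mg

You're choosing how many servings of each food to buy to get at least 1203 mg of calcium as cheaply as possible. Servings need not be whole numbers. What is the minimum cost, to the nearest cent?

Cost per mg of calcium: milk $0.0009, almonds $0.0091, sweet potato $0.0145, pasta $0.0167, strawberries $0.0650.
With no serving limits, use only milk: 1203 mg / 349 mg = 3.447 servings × $0.30 = $1.03.

$1.03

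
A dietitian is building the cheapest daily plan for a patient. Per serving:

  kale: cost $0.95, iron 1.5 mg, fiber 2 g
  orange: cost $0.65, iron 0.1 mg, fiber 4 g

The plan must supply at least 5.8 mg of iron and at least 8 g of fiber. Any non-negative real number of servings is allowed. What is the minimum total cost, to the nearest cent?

$3.71

Check every corner: each single food scaled to meet both minima, and each pair solved so both constraints bind.
kale only: max(5.8/1.5, 8/2) = 4 servings → $3.80.
orange only: max(5.8/0.1, 8/4) = 58 servings → $37.70.
kale + orange with both tight: 3.862 servings and 0.06897 servings → $3.71.
The minimum over all feasible corners is $3.71.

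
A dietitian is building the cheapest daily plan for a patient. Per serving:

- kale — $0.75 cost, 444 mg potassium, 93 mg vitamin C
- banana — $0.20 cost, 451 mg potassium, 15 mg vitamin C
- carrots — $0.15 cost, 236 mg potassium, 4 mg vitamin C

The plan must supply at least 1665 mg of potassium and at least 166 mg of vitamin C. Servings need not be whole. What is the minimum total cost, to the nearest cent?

$1.52

A basic optimal solution has at most two foods positive. Try each food alone and each pair with both targets met exactly.
kale only: max(1665/444, 166/93) = 3.75 servings → $2.81.
banana only: max(1665/451, 166/15) = 11.07 servings → $2.21.
carrots only: max(1665/236, 166/4) = 41.5 servings → $6.22.
kale + banana with both tight: 1.414 servings and 2.3 servings → $1.52.
kale + carrots with both tight: 1.612 servings and 4.022 servings → $1.81.
banana + carrots: intersection lies outside the first quadrant.
The minimum over all feasible corners is $1.52.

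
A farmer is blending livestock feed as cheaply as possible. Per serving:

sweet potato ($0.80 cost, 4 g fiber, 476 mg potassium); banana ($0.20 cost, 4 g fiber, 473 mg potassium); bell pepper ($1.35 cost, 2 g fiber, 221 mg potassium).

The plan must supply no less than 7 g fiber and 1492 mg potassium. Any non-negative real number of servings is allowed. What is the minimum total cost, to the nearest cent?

$0.63

Check every corner: each single food scaled to meet both minima, and each pair solved so both constraints bind.
sweet potato only: max(7/4, 1492/476) = 3.134 servings → $2.51.
banana only: max(7/4, 1492/473) = 3.154 servings → $0.63.
bell pepper only: max(7/2, 1492/221) = 6.751 servings → $9.11.
sweet potato + banana: intersection lies outside the first quadrant.
sweet potato + bell pepper with both targets exact would need a negative amount; discard.
banana + bell pepper: the both-tight solution has a negative serving — not a feasible corner.
The minimum over all feasible corners is $0.63.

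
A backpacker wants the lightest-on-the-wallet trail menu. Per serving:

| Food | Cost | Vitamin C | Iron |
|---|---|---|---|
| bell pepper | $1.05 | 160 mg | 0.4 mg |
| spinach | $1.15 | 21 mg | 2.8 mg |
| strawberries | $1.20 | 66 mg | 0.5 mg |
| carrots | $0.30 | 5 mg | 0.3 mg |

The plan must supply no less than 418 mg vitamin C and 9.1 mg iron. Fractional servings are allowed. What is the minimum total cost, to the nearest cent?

$5.71

At the optimum either one food covers both requirements or two foods hit both targets exactly; no other combination can be cheaper.
bell pepper only: max(418/160, 9.1/0.4) = 22.75 servings → $23.89.
spinach only: max(418/21, 9.1/2.8) = 19.9 servings → $22.89.
strawberries only: max(418/66, 9.1/0.5) = 18.2 servings → $21.84.
carrots only: max(418/5, 9.1/0.3) = 83.6 servings → $25.08.
bell pepper + spinach with both tight: 2.228 servings and 2.932 servings → $5.71.
bell pepper + strawberries with both targets exact would need a negative amount; discard.
bell pepper + carrots with both tight: 1.737 servings and 28.02 servings → $10.23.
spinach + strawberries with both tight: 2.247 servings and 5.618 servings → $9.33.
spinach + carrots: intersection lies outside the first quadrant.
strawberries + carrots with both tight: 4.618 servings and 22.64 servings → $12.33.
The minimum over all feasible corners is $5.71.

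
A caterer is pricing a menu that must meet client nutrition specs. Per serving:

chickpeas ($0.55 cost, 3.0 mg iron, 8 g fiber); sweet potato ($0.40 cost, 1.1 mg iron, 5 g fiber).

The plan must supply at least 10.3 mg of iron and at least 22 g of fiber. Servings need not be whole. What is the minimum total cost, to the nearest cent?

$1.89

Two binding constraints pin down two serving amounts, so the optimal mix uses at most two foods. The candidates are each food alone (scaled to the tighter of iron/fiber) and each pair with both constraints tight.
chickpeas only: max(10.3/3.0, 22/8) = 3.433 servings → $1.89.
sweet potato only: max(10.3/1.1, 22/5) = 9.364 servings → $3.75.
chickpeas + sweet potato: intersection lies outside the first quadrant.
The minimum over all feasible corners is $1.89.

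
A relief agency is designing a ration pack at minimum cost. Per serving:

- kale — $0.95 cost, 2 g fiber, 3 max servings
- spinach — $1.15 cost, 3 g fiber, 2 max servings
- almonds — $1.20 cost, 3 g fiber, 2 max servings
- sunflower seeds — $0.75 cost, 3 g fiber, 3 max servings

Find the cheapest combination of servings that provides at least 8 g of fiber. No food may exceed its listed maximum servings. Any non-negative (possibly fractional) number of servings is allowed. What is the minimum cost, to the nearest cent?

$2.00

Cost per g of fiber: sunflower seeds $0.2500, spinach $0.3833, almonds $0.4000, kale $0.4750.
Take 2.667 servings of sunflower seeds: +8.0 g fiber for $2.00 (total $2.00, still need 0.0 g).
Greedy by cheapest-per-g is optimal for a single linear constraint, so the minimum cost is $2.00.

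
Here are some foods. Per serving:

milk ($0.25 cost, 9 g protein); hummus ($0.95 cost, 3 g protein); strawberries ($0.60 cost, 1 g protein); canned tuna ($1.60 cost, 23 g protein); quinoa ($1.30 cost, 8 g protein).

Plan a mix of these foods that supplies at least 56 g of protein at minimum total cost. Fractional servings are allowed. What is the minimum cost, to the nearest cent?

$1.56

Cost per g of protein: milk $0.0278, canned tuna $0.0696, quinoa $0.1625, hummus $0.3167, strawberries $0.6000.
With no serving limits, use only milk: 56 g / 9 g = 6.222 servings × $0.25 = $1.56.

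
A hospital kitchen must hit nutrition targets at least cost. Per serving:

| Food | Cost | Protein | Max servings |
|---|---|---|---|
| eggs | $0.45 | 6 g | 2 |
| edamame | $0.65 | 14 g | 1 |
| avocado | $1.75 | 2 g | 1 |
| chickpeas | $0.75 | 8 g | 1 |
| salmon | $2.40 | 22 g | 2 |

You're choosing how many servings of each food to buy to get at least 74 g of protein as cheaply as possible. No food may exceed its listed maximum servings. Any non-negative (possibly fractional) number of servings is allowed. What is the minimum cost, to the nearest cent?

$6.66

Cost per g of protein: edamame $0.0464, eggs $0.0750, chickpeas $0.0938, salmon $0.1091, avocado $0.8750.
Take 1 serving of edamame: +14.0 g protein for $0.65 (total $0.65, still need 60.0 g).
Take 2 servings of eggs: +12.0 g protein for $0.90 (total $1.55, still need 48.0 g).
Take 1 serving of chickpeas: +8.0 g protein for $0.75 (total $2.30, still need 40.0 g).
Take 1.818 servings of salmon: +40.0 g protein for $4.36 (total $6.66, still need 0.0 g).
Greedy by cheapest-per-g is optimal for a single linear constraint, so the minimum cost is $6.66.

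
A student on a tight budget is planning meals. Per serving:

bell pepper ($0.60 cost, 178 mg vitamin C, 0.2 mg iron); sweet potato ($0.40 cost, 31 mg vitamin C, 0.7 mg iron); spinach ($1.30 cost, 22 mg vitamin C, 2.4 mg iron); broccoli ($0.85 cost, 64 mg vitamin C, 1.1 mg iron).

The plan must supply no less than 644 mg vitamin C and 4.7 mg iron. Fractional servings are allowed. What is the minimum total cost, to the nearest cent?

Check every corner: each single food scaled to meet both minima, and each pair solved so both constraints bind.
bell pepper only: max(644/178, 4.7/0.2) = 23.5 servings → $14.10.
sweet potato only: max(644/31, 4.7/0.7) = 20.77 servings → $8.31.
spinach only: max(644/22, 4.7/2.4) = 29.27 servings → $38.05.
broccoli only: max(644/64, 4.7/1.1) = 10.06 servings → $8.55.
bell pepper + sweet potato with both tight: 2.577 servings and 5.978 servings → $3.94.
bell pepper + spinach with both tight: 3.411 servings and 1.674 servings → $4.22.
bell pepper + broccoli with both tight: 2.227 servings and 3.868 servings → $4.62.
sweet potato + spinach: intersection lies outside the first quadrant.
sweet potato + broccoli: intersection lies outside the first quadrant.
spinach + broccoli with both targets exact would need a negative amount; discard.
The minimum over all feasible corners is $3.94.

$3.94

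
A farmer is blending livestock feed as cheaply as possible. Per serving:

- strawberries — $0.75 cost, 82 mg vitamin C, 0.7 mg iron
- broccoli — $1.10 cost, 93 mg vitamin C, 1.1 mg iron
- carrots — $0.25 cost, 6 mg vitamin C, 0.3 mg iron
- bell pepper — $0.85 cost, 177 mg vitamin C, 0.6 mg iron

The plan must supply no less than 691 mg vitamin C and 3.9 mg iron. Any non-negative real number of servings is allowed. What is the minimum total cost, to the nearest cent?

$4.55

This is a tiny linear program; its minimum lies at a vertex of the feasible set. List the vertices and price them.
strawberries only: max(691/82, 3.9/0.7) = 8.427 servings → $6.32.
broccoli only: max(691/93, 3.9/1.1) = 7.43 servings → $8.17.
carrots only: max(691/6, 3.9/0.3) = 115.2 servings → $28.79.
bell pepper only: max(691/177, 3.9/0.6) = 6.5 servings → $5.53.
strawberries + broccoli: intersection lies outside the first quadrant.
strawberries + carrots: intersection lies outside the first quadrant.
strawberries + bell pepper with both tight: 3.691 servings and 2.194 servings → $4.63.
broccoli + carrots: the both-tight solution has a negative serving — not a feasible corner.
broccoli + bell pepper with both tight: 1.985 servings and 2.861 servings → $4.62.
carrots + bell pepper with both tight: 5.57 servings and 3.715 servings → $4.55.
So the least-cost plan costs $4.55.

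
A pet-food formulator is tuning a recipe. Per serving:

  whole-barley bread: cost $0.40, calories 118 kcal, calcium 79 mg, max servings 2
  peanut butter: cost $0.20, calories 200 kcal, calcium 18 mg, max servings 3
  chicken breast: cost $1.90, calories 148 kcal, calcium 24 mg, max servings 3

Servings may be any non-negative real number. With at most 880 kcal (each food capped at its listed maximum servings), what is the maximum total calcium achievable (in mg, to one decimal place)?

248.0 mg

Calcium per kcal: whole-barley bread 0.6695, chicken breast 0.1622, peanut butter 0.09.
Take 2 servings of whole-barley bread: uses 236 kcal, +158.0 mg calcium (running total 158.0 mg).
Take 3 servings of chicken breast: uses 444 kcal, +72.0 mg calcium (running total 230.0 mg).
Take 1 serving of peanut butter: uses 200 kcal, +18.0 mg calcium (running total 248.0 mg).
Greedy by best ratio exhausts the calories allowance optimally: 248.0 mg.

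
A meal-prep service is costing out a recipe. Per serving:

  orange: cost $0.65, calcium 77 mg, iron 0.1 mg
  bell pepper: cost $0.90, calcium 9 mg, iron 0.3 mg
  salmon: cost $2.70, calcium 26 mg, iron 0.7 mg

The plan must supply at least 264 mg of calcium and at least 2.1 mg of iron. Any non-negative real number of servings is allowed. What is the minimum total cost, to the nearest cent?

$7.25

A basic optimal solution has at most two foods positive. Try each food alone and each pair with both targets met exactly.
orange only: max(264/77, 2.1/0.1) = 21 servings → $13.65.
bell pepper only: max(264/9, 2.1/0.3) = 29.33 servings → $26.40.
salmon only: max(264/26, 2.1/0.7) = 10.15 servings → $27.42.
orange + bell pepper with both tight: 2.716 servings and 6.095 servings → $7.25.
orange + salmon with both tight: 2.538 servings and 2.637 servings → $8.77.
bell pepper + salmon: intersection lies outside the first quadrant.
The minimum over all feasible corners is $7.25.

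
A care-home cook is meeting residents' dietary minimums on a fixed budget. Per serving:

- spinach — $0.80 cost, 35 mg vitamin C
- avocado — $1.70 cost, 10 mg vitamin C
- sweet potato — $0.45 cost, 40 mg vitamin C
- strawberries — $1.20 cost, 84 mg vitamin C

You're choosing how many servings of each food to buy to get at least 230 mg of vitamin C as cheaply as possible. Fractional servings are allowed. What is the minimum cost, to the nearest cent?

Cost per mg of vitamin C: sweet potato $0.0112, strawberries $0.0143, spinach $0.0229, avocado $0.1700.
With no serving limits, use only sweet potato: 230 mg / 40 mg = 5.75 servings × $0.45 = $2.59.

$2.59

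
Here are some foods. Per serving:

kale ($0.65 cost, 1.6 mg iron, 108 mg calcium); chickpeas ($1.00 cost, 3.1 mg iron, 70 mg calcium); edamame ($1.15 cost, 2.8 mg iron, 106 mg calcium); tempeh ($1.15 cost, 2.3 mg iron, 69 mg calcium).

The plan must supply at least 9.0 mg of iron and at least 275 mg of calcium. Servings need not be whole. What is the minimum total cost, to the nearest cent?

kale only: max(9.0/1.6, 275/108) = 5.625 servings → $3.66.
chickpeas only: max(9.0/3.1, 275/70) = 3.929 servings → $3.93.
edamame only: max(9.0/2.8, 275/106) = 3.214 servings → $3.70.
tempeh only: max(9.0/2.3, 275/69) = 3.986 servings → $4.58.
kale + chickpeas with both tight: 0.9987 servings and 2.388 servings → $3.04.
kale + edamame: the both-tight solution has a negative serving — not a feasible corner.
kale + tempeh with both tight: 0.08333 servings and 3.855 servings → $4.49.
chickpeas + edamame with both tight: 1.388 servings and 1.678 servings → $3.32.
chickpeas + tempeh: the both-tight solution has a negative serving — not a feasible corner.
edamame + tempeh with both tight: 0.2273 servings and 3.636 servings → $4.44.
The minimum over all feasible corners is $3.04.

$3.04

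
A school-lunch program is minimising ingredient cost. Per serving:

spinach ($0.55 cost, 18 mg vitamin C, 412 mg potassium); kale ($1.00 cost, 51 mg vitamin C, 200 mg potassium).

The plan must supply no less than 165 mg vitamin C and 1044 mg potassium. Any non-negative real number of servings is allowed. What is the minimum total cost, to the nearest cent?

Compare the cost at each extreme point of the feasible region.
spinach only: max(165/18, 1044/412) = 9.167 servings → $5.04.
kale only: max(165/51, 1044/200) = 5.22 servings → $5.22.
spinach + kale with both tight: 1.163 servings and 2.825 servings → $3.46.
The minimum over all feasible corners is $3.46.

$3.46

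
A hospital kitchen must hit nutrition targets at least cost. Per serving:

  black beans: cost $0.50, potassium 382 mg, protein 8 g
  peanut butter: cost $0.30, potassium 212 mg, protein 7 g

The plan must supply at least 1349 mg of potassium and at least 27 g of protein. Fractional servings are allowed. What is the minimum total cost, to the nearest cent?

Two binding constraints pin down two serving amounts, so the optimal mix uses at most two foods. The candidates are each food alone (scaled to the tighter of potassium/protein) and each pair with both constraints tight.
black beans only: max(1349/382, 27/8) = 3.531 servings → $1.77.
peanut butter only: max(1349/212, 27/7) = 6.363 servings → $1.91.
black beans + peanut butter: the both-tight solution has a negative serving — not a feasible corner.
The minimum over all feasible corners is $1.77.

$1.77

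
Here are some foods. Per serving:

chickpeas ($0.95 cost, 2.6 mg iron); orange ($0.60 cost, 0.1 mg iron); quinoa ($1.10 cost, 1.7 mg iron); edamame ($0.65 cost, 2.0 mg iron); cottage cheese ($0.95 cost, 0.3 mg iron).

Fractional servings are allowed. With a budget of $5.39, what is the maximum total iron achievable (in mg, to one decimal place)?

Iron per dollar: edamame 3.077, chickpeas 2.737, quinoa 1.545, cottage cheese 0.3158, orange 0.1667.
With no serving limits, spend the whole cost allowance on edamame: $5.39 / $0.65 × 2.0 mg = 16.6 mg.

16.6 mg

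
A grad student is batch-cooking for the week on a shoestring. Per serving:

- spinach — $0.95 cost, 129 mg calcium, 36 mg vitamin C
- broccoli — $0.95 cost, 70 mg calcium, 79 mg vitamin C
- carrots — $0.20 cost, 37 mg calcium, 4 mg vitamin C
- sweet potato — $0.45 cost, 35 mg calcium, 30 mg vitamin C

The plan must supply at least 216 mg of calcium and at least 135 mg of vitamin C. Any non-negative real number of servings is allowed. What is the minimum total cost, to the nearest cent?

$2.06

Check every corner: each single food scaled to meet both minima, and each pair solved so both constraints bind.
spinach only: max(216/129, 135/36) = 3.75 servings → $3.56.
broccoli only: max(216/70, 135/79) = 3.086 servings → $2.93.
carrots only: max(216/37, 135/4) = 33.75 servings → $6.75.
sweet potato only: max(216/35, 135/30) = 6.171 servings → $2.78.
spinach + broccoli with both tight: 0.9926 servings and 1.257 servings → $2.14.
spinach + carrots: the both-tight solution has a negative serving — not a feasible corner.
spinach + sweet potato with both tight: 0.6724 servings and 3.693 servings → $2.30.
broccoli + carrots with both tight: 1.563 servings and 2.881 servings → $2.06.
broccoli + sweet potato: intersection lies outside the first quadrant.
carrots + sweet potato with both tight: 1.809 servings and 4.259 servings → $2.28.
Cheapest feasible corner: $2.06.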